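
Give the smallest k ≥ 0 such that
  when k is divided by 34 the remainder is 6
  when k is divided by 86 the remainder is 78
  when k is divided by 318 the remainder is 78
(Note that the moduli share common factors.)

68448

Combine the congruences pairwise.
gcd(34, 86) = 2 and 2 | (78 − 6), so the pair is consistent; merging gives k ≡ 1196 (mod 1462), where 1462 = lcm(34, 86).
gcd(1462, 318) = 2 and 2 | (78 − 1196), so the pair is consistent; merging gives k ≡ 68448 (mod 232458), where 232458 = lcm(1462, 318).
The solution is unique modulo lcm(34, 86, 318) = 232458.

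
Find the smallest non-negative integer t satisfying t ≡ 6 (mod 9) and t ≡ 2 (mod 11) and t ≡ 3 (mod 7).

24

From t ≡ 6 (mod 9) write t = 6 + 9s. Substituting into t ≡ 2 (mod 11) gives 9s ≡ 7 (mod 11), and since 9⁻¹ ≡ 5 (mod 11), s ≡ 2. Hence t ≡ 6 + 9·2 = 24 (mod 99).
From t ≡ 24 (mod 99) write t = 24 + 99s. Substituting into t ≡ 3 (mod 7) gives 99s ≡ 0 (mod 7), and since 1⁻¹ ≡ 1 (mod 7), s ≡ 0. Hence t ≡ 24 + 99·0 = 24 (mod 693).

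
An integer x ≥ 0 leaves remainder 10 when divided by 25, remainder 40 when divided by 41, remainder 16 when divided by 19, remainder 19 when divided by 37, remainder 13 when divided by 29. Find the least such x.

20165685

The moduli are pairwise coprime; N = 25·41·19·37·29 = 20896675.
N/25 = 835867; 835867 ≡ 17 (mod 25); 17·3 ≡ 1, so inverse 3.
N/41 = 509675; 509675 ≡ 4 (mod 41); 4·31 ≡ 1, so inverse 31.
N/19 = 1099825; 1099825 ≡ 10 (mod 19); 10·2 ≡ 1, so inverse 2.
N/37 = 564775; 564775 ≡ 7 (mod 37); 7·16 ≡ 1, so inverse 16.
N/29 = 720575; 720575 ≡ 12 (mod 29); 12·17 ≡ 1, so inverse 17.
x ≡ 10·835867·3 + 40·509675·31 + 16·1099825·2 + 19·564775·16 + 13·720575·17 = 1023206085.
1023206085 mod 20896675 = 20165685.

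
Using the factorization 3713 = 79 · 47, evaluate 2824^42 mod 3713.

Mod 79: 2824 ≡ 59; 59^42 ≡ 21 (mod 79).
Mod 47: 2824 ≡ 4; 4^42 ≡ 9 (mod 47).
Combine by CRT: x ≡ 21 (mod 79), x ≡ 9 (mod 47) ⇒ x ≡ 2312 (mod 3713).

2312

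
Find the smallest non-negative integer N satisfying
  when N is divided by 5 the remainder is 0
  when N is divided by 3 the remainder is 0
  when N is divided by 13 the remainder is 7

The moduli are pairwise coprime; M = 5·3·13 = 195.
M/5 = 39; 39 ≡ 4 (mod 5); 4·4 ≡ 1, so inverse 4.
M/3 = 65; 65 ≡ 2 (mod 3); 2·2 ≡ 1, so inverse 2.
M/13 = 15; 15 ≡ 2 (mod 13); 2·7 ≡ 1, so inverse 7.
N ≡ 0·39·4 + 0·65·2 + 7·15·7 = 735.
735 mod 195 = 150.

150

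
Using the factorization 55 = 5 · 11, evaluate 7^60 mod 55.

Mod 5: 7 ≡ 2; since 4 | 60, by Fermat 2^60 ≡ 1 (mod 5).
Mod 11: 7 ≡ 7; since 10 | 60, by Fermat 7^60 ≡ 1 (mod 11).
Combine by CRT: x ≡ 1 (mod 5), x ≡ 1 (mod 11) ⇒ x ≡ 1 (mod 55).

1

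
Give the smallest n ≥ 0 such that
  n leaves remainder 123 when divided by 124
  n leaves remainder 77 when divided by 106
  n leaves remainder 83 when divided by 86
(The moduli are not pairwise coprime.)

22443

gcd(124, 106) = 2 and 2 | (77 − 123), so the pair is consistent; merging gives n ≡ 2727 (mod 6572), where 6572 = lcm(124, 106).
gcd(6572, 86) = 2 and 2 | (83 − 2727), so the pair is consistent; merging gives n ≡ 22443 (mod 282596), where 282596 = lcm(6572, 86).
The solution is unique modulo lcm(124, 106, 86) = 282596.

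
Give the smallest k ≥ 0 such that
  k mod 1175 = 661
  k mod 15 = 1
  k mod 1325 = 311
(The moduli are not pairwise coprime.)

148711

gcd(1175, 15) = 5 and 5 | (1 − 661), so the pair is consistent; merging gives k ≡ 661 (mod 3525), where 3525 = lcm(1175, 15).
gcd(3525, 1325) = 25 and 25 | (311 − 661), so the pair is consistent; merging gives k ≡ 148711 (mod 186825), where 186825 = lcm(3525, 1325).
The solution is unique modulo lcm(1175, 15, 1325) = 186825.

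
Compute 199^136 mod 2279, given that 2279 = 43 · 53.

1000

Mod 43: 199 ≡ 27; by Fermat, exponent reduces to 136 mod 42 = 10; 27^10 ≡ 11 (mod 43).
Mod 53: 199 ≡ 40; by Fermat, exponent reduces to 136 mod 52 = 32; 40^32 ≡ 46 (mod 53).
Combine by CRT: x ≡ 11 (mod 43), x ≡ 46 (mod 53) ⇒ x ≡ 1000 (mod 2279).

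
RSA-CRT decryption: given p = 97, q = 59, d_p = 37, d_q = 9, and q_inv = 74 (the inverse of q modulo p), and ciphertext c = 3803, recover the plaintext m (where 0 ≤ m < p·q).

m₁ = c^(d_p) mod p: c ≡ 20 (mod 97), and 20^37 mod 97 = 67.
m₂ = c^(d_q) mod q: c ≡ 27 (mod 59), and 27^9 mod 59 = 46.
h = q_inv·(m₁ − m₂) mod p = 74·(67 − 46) mod 97 = 2.
m = m₂ + h·q = 46 + 2·59 = 164.

164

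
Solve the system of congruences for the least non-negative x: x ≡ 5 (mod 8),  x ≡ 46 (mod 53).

205

From x ≡ 5 (mod 8) write x = 5 + 8t. Substituting into x ≡ 46 (mod 53) gives 8t ≡ 41 (mod 53), and since 8⁻¹ ≡ 20 (mod 53), t ≡ 25. Hence x ≡ 5 + 8·25 = 205 (mod 424).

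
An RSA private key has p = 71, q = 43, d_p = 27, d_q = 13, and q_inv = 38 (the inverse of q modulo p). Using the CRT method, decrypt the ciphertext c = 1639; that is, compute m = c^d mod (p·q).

m₁ = c^(d_p) mod p: c ≡ 6 (mod 71), and 6^27 mod 71 = 16.
m₂ = c^(d_q) mod q: c ≡ 5 (mod 43), and 5^13 mod 43 = 33.
h = q_inv·(m₁ − m₂) mod p = 38·(16 − 33) mod 71 = 64.
m = m₂ + h·q = 33 + 64·43 = 2785.

2785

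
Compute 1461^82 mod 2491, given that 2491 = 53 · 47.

Mod 53: 1461 ≡ 30; by Fermat, exponent reduces to 82 mod 52 = 30; 30^30 ≡ 52 (mod 53).
Mod 47: 1461 ≡ 4; by Fermat, exponent reduces to 82 mod 46 = 36; 4^36 ≡ 8 (mod 47).
Combine by CRT: x ≡ 52 (mod 53), x ≡ 8 (mod 47) ⇒ x ≡ 1324 (mod 2491).

1324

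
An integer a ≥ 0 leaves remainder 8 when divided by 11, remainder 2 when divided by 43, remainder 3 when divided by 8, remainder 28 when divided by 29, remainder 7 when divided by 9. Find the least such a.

From a ≡ 8 (mod 11) write a = 8 + 11t. Substituting into a ≡ 2 (mod 43) gives 11t ≡ 37 (mod 43), and since 11⁻¹ ≡ 4 (mod 43), t ≡ 19. Hence a ≡ 8 + 11·19 = 217 (mod 473).
From a ≡ 217 (mod 473) write a = 217 + 473t. Substituting into a ≡ 3 (mod 8) gives 473t ≡ 2 (mod 8), and since 1⁻¹ ≡ 1 (mod 8), t ≡ 2. Hence a ≡ 217 + 473·2 = 1163 (mod 3784).
From a ≡ 1163 (mod 3784) write a = 1163 + 3784t. Substituting into a ≡ 28 (mod 29) gives 3784t ≡ 25 (mod 29), and since 14⁻¹ ≡ 27 (mod 29), t ≡ 8. Hence a ≡ 1163 + 3784·8 = 31435 (mod 109736).
From a ≡ 31435 (mod 109736) write a = 31435 + 109736t. Substituting into a ≡ 7 (mod 9) gives 109736t ≡ 0 (mod 9), and since 8⁻¹ ≡ 8 (mod 9), t ≡ 0. Hence a ≡ 31435 + 109736·0 = 31435 (mod 987624).

31435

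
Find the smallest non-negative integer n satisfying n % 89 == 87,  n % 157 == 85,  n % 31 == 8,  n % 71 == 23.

10460524

The moduli are pairwise coprime; M = 89·157·31·71 = 30754573.
M/89 = 345557; 345557 ≡ 59 (mod 89); 59·86 ≡ 1, so inverse 86.
M/157 = 195889; 195889 ≡ 110 (mod 157); 110·10 ≡ 1, so inverse 10.
M/31 = 992083; 992083 ≡ 21 (mod 31); 21·3 ≡ 1, so inverse 3.
M/71 = 433163; 433163 ≡ 63 (mod 71); 63·62 ≡ 1, so inverse 62.
n ≡ 87·345557·86 + 85·195889·10 + 8·992083·3 + 23·433163·62 = 3393463554.
3393463554 mod 30754573 = 10460524.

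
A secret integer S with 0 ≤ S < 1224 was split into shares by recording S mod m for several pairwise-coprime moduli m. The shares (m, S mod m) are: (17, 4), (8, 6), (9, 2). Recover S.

38

Combine the congruences pairwise.
From S ≡ 4 (mod 17) write S = 4 + 17t. Substituting into S ≡ 6 (mod 8) gives 17t ≡ 2 (mod 8), and since 1⁻¹ ≡ 1 (mod 8), t ≡ 2. Hence S ≡ 4 + 17·2 = 38 (mod 136).
From S ≡ 38 (mod 136) write S = 38 + 136t. Substituting into S ≡ 2 (mod 9) gives 136t ≡ 0 (mod 9), and since 1⁻¹ ≡ 1 (mod 9), t ≡ 0. Hence S ≡ 38 + 136·0 = 38 (mod 1224).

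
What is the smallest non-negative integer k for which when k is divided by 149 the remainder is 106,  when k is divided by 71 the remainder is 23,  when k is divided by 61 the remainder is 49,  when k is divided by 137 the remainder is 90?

73806511

The moduli are pairwise coprime; N = 149·71·61·137 = 88408703.
N/149 = 593347; 593347 ≡ 29 (mod 149); 29·36 ≡ 1, so inverse 36.
N/71 = 1245193; 1245193 ≡ 66 (mod 71); 66·14 ≡ 1, so inverse 14.
N/61 = 1449323; 1449323 ≡ 24 (mod 61); 24·28 ≡ 1, so inverse 28.
N/137 = 645319; 645319 ≡ 49 (mod 137); 49·14 ≡ 1, so inverse 14.
k ≡ 106·593347·36 + 23·1245193·14 + 49·1449323·28 + 90·645319·14 = 5466737394.
5466737394 mod 88408703 = 73806511.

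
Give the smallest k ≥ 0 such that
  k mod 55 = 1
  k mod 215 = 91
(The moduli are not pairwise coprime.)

1596

gcd(55, 215) = 5 and 5 | (91 − 1), so the pair is consistent; merging gives k ≡ 1596 (mod 2365), where 2365 = lcm(55, 215).
The solution is unique modulo lcm(55, 215) = 2365.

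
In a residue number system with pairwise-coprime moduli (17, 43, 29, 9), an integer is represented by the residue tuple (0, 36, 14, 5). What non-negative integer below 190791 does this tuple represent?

From x ≡ 0 (mod 17) write x = 0 + 17t. Substituting into x ≡ 36 (mod 43) gives 17t ≡ 36 (mod 43), and since 17⁻¹ ≡ 38 (mod 43), t ≡ 35. Hence x ≡ 0 + 17·35 = 595 (mod 731).
From x ≡ 595 (mod 731) write x = 595 + 731t. Substituting into x ≡ 14 (mod 29) gives 731t ≡ 28 (mod 29), and since 6⁻¹ ≡ 5 (mod 29), t ≡ 24. Hence x ≡ 595 + 731·24 = 18139 (mod 21199).
From x ≡ 18139 (mod 21199) write x = 18139 + 21199t. Substituting into x ≡ 5 (mod 9) gives 21199t ≡ 1 (mod 9), and since 4⁻¹ ≡ 7 (mod 9), t ≡ 7. Hence x ≡ 18139 + 21199·7 = 166532 (mod 190791).

166532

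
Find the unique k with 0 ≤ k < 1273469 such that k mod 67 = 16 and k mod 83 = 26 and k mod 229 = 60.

477525

The moduli are pairwise coprime; N = 67·83·229 = 1273469.
N/67 = 19007; 19007 ≡ 46 (mod 67); 46·51 ≡ 1, so inverse 51.
N/83 = 15343; 15343 ≡ 71 (mod 83); 71·76 ≡ 1, so inverse 76.
N/229 = 5561; 5561 ≡ 65 (mod 229); 65·74 ≡ 1, so inverse 74.
k ≡ 16·19007·51 + 26·15343·76 + 60·5561·74 = 70518320.
70518320 mod 1273469 = 477525.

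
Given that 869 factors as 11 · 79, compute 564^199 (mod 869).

Mod 11: 564 ≡ 3; by Fermat, exponent reduces to 199 mod 10 = 9; 3^9 ≡ 4 (mod 11).
Mod 79: 564 ≡ 11; by Fermat, exponent reduces to 199 mod 78 = 43; 11^43 ≡ 26 (mod 79).
Combine by CRT: x ≡ 4 (mod 11), x ≡ 26 (mod 79) ⇒ x ≡ 26 (mod 869).

26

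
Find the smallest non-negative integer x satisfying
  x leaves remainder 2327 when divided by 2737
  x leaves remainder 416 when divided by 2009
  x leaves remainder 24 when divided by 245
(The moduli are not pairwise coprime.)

2646269

gcd(2737, 2009) = 7 and 7 | (416 − 2327), so the pair is consistent; merging gives x ≡ 289712 (mod 785519), where 785519 = lcm(2737, 2009).
gcd(785519, 245) = 49 and 49 | (24 − 289712), so the pair is consistent; merging gives x ≡ 2646269 (mod 3927595), where 3927595 = lcm(785519, 245).
The solution is unique modulo lcm(2737, 2009, 245) = 3927595.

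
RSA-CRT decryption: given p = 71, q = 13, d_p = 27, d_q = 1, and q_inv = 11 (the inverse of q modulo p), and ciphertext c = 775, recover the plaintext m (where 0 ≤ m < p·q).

268

m₁ = c^(d_p) mod p: c ≡ 65 (mod 71), and 65^27 mod 71 = 55.
m₂ = c^(d_q) mod q: c ≡ 8 (mod 13), and 8^1 mod 13 = 8.
h = q_inv·(m₁ − m₂) mod p = 11·(55 − 8) mod 71 = 20.
m = m₂ + h·q = 8 + 20·13 = 268.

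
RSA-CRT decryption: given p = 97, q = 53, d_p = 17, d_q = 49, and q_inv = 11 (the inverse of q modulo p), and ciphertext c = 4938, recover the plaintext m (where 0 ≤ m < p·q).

m₁ = c^(d_p) mod p: c ≡ 88 (mod 97), and 88^17 mod 97 = 73.
m₂ = c^(d_q) mod q: c ≡ 9 (mod 53), and 9^49 mod 53 = 4.
h = q_inv·(m₁ − m₂) mod p = 11·(73 − 4) mod 97 = 80.
m = m₂ + h·q = 4 + 80·53 = 4244.

4244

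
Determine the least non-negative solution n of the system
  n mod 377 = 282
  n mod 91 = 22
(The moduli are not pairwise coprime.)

gcd(377, 91) = 13 and 13 | (22 − 282), so the pair is consistent; merging gives n ≡ 659 (mod 2639), where 2639 = lcm(377, 91).
The solution is unique modulo lcm(377, 91) = 2639.

659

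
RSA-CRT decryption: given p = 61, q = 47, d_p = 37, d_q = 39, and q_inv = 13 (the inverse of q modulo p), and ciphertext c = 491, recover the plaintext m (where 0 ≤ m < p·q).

296

m₁ = c^(d_p) mod p: c ≡ 3 (mod 61), and 3^37 mod 61 = 52.
m₂ = c^(d_q) mod q: c ≡ 21 (mod 47), and 21^39 mod 47 = 14.
h = q_inv·(m₁ − m₂) mod p = 13·(52 − 14) mod 61 = 6.
m = m₂ + h·q = 14 + 6·47 = 296.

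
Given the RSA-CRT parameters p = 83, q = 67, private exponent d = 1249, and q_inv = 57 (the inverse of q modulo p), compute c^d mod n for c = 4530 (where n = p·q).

235

d_p = d mod (p−1) = 1249 mod 82 = 19; d_q = d mod (q−1) = 61.
m₁ = c^(d_p) mod p: c ≡ 48 (mod 83), and 48^19 mod 83 = 69.
m₂ = c^(d_q) mod q: c ≡ 41 (mod 67), and 41^61 mod 67 = 34.
h = q_inv·(m₁ − m₂) mod p = 57·(69 − 34) mod 83 = 3.
m = m₂ + h·q = 34 + 3·67 = 235.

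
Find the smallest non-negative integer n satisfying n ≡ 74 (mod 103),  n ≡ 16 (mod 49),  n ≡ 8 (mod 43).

127073

Combine the congruences pairwise.
From n ≡ 74 (mod 103) write n = 74 + 103t. Substituting into n ≡ 16 (mod 49) gives 103t ≡ 40 (mod 49), and since 5⁻¹ ≡ 10 (mod 49), t ≡ 8. Hence n ≡ 74 + 103·8 = 898 (mod 5047).
From n ≡ 898 (mod 5047) write n = 898 + 5047t. Substituting into n ≡ 8 (mod 43) gives 5047t ≡ 13 (mod 43), and since 16⁻¹ ≡ 35 (mod 43), t ≡ 25. Hence n ≡ 898 + 5047·25 = 127073 (mod 217021).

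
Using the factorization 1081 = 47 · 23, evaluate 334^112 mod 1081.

144

Mod 47: 334 ≡ 5; by Fermat, exponent reduces to 112 mod 46 = 20; 5^20 ≡ 3 (mod 47).
Mod 23: 334 ≡ 12; by Fermat, exponent reduces to 112 mod 22 = 2; 12^2 ≡ 6 (mod 23).
Combine by CRT: x ≡ 3 (mod 47), x ≡ 6 (mod 23) ⇒ x ≡ 144 (mod 1081).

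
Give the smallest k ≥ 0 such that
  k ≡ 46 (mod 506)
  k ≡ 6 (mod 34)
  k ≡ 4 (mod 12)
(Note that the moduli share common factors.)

gcd(506, 34) = 2 and 2 | (6 − 46), so the pair is consistent; merging gives k ≡ 5106 (mod 8602), where 8602 = lcm(506, 34).
gcd(8602, 12) = 2 and 2 | (4 − 5106), so the pair is consistent; merging gives k ≡ 13708 (mod 51612), where 51612 = lcm(8602, 12).
The solution is unique modulo lcm(506, 34, 12) = 51612.

13708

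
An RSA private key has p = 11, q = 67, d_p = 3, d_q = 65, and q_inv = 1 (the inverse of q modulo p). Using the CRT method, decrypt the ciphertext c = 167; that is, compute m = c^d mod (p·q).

m₁ = c^(d_p) mod p: c ≡ 2 (mod 11), and 2^3 mod 11 = 8.
m₂ = c^(d_q) mod q: c ≡ 33 (mod 67), and 33^65 mod 67 = 65.
h = q_inv·(m₁ − m₂) mod p = 1·(8 − 65) mod 11 = 9.
m = m₂ + h·q = 65 + 9·67 = 668.

668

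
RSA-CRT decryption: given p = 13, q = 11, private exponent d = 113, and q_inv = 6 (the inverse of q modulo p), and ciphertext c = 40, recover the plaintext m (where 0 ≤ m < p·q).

79

d_p = d mod (p−1) = 113 mod 12 = 5; d_q = d mod (q−1) = 3.
m₁ = c^(d_p) mod p: c ≡ 1 (mod 13), and 1^5 mod 13 = 1.
m₂ = c^(d_q) mod q: c ≡ 7 (mod 11), and 7^3 mod 11 = 2.
h = q_inv·(m₁ − m₂) mod p = 6·(1 − 2) mod 13 = 7.
m = m₂ + h·q = 2 + 7·11 = 79.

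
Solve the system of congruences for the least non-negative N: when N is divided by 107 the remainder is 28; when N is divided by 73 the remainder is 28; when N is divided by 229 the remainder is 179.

From N ≡ 28 (mod 107) write N = 28 + 107t. Substituting into N ≡ 28 (mod 73) gives 107t ≡ 0 (mod 73), and since 34⁻¹ ≡ 58 (mod 73), t ≡ 0. Hence N ≡ 28 + 107·0 = 28 (mod 7811).
From N ≡ 28 (mod 7811) write N = 28 + 7811t. Substituting into N ≡ 179 (mod 229) gives 7811t ≡ 151 (mod 229), and since 25⁻¹ ≡ 55 (mod 229), t ≡ 61. Hence N ≡ 28 + 7811·61 = 476499 (mod 1788719).

476499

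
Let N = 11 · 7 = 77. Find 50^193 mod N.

Mod 11: 50 ≡ 6; by Fermat, exponent reduces to 193 mod 10 = 3; 6^3 ≡ 7 (mod 11).
Mod 7: 50 ≡ 1; by Fermat, exponent reduces to 193 mod 6 = 1; 1^1 ≡ 1 (mod 7).
Combine by CRT: x ≡ 7 (mod 11), x ≡ 1 (mod 7) ⇒ x ≡ 29 (mod 77).

29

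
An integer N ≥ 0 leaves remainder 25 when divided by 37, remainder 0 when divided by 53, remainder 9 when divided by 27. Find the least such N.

36729

The moduli are pairwise coprime; M = 37·53·27 = 52947.
M/37 = 1431; 1431 ≡ 25 (mod 37); 25·3 ≡ 1, so inverse 3.
M/53 = 999; 999 ≡ 45 (mod 53); 45·33 ≡ 1, so inverse 33.
M/27 = 1961; 1961 ≡ 17 (mod 27); 17·8 ≡ 1, so inverse 8.
N ≡ 25·1431·3 + 0·999·33 + 9·1961·8 = 248517.
248517 mod 52947 = 36729.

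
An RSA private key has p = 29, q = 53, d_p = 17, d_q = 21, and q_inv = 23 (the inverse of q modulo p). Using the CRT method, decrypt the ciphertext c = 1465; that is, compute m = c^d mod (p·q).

m₁ = c^(d_p) mod p: c ≡ 15 (mod 29), and 15^17 mod 29 = 18.
m₂ = c^(d_q) mod q: c ≡ 34 (mod 53), and 34^21 mod 53 = 33.
h = q_inv·(m₁ − m₂) mod p = 23·(18 − 33) mod 29 = 3.
m = m₂ + h·q = 33 + 3·53 = 192.

192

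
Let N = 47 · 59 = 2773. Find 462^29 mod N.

Mod 47: 462 ≡ 39; 39^29 ≡ 22 (mod 47).
Mod 59: 462 ≡ 49; 49^29 ≡ 1 (mod 59).
Combine by CRT: x ≡ 22 (mod 47), x ≡ 1 (mod 59) ⇒ x ≡ 2184 (mod 2773).

2184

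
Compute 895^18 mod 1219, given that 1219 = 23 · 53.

174

Mod 23: 895 ≡ 21; 21^18 ≡ 13 (mod 23).
Mod 53: 895 ≡ 47; 47^18 ≡ 15 (mod 53).
Combine by CRT: x ≡ 13 (mod 23), x ≡ 15 (mod 53) ⇒ x ≡ 174 (mod 1219).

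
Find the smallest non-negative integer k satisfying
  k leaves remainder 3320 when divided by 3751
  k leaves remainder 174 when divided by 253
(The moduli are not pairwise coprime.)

Combine the congruences pairwise.
gcd(3751, 253) = 11 and 11 | (174 − 3320), so the pair is consistent; merging gives k ≡ 55834 (mod 86273), where 86273 = lcm(3751, 253).
The solution is unique modulo lcm(3751, 253) = 86273.

55834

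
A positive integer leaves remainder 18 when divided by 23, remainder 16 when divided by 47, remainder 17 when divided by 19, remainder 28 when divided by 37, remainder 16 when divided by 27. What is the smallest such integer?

11398174

From a ≡ 18 (mod 23) write a = 18 + 23t. Substituting into a ≡ 16 (mod 47) gives 23t ≡ 45 (mod 47), and since 23⁻¹ ≡ 45 (mod 47), t ≡ 4. Hence a ≡ 18 + 23·4 = 110 (mod 1081).
From a ≡ 110 (mod 1081) write a = 110 + 1081t. Substituting into a ≡ 17 (mod 19) gives 1081t ≡ 2 (mod 19), and since 17⁻¹ ≡ 9 (mod 19), t ≡ 18. Hence a ≡ 110 + 1081·18 = 19568 (mod 20539).
From a ≡ 19568 (mod 20539) write a = 19568 + 20539t. Substituting into a ≡ 28 (mod 37) gives 20539t ≡ 33 (mod 37), and since 4⁻¹ ≡ 28 (mod 37), t ≡ 36. Hence a ≡ 19568 + 20539·36 = 758972 (mod 759943).
From a ≡ 758972 (mod 759943) write a = 758972 + 759943t. Substituting into a ≡ 16 (mod 27) gives 759943t ≡ 14 (mod 27), and since 1⁻¹ ≡ 1 (mod 27), t ≡ 14. Hence a ≡ 758972 + 759943·14 = 11398174 (mod 20518461).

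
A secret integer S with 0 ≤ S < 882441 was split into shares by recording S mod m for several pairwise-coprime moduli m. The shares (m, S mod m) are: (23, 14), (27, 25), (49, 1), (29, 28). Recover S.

Combine the congruences pairwise.
From S ≡ 14 (mod 23) write S = 14 + 23t. Substituting into S ≡ 25 (mod 27) gives 23t ≡ 11 (mod 27), and since 23⁻¹ ≡ 20 (mod 27), t ≡ 4. Hence S ≡ 14 + 23·4 = 106 (mod 621).
From S ≡ 106 (mod 621) write S = 106 + 621t. Substituting into S ≡ 1 (mod 49) gives 621t ≡ 42 (mod 49), and since 33⁻¹ ≡ 3 (mod 49), t ≡ 28. Hence S ≡ 106 + 621·28 = 17494 (mod 30429).
From S ≡ 17494 (mod 30429) write S = 17494 + 30429t. Substituting into S ≡ 28 (mod 29) gives 30429t ≡ 21 (mod 29), and since 8⁻¹ ≡ 11 (mod 29), t ≡ 28. Hence S ≡ 17494 + 30429·28 = 869506 (mod 882441).

869506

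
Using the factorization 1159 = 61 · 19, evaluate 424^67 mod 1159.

802

Mod 61: 424 ≡ 58; by Fermat, exponent reduces to 67 mod 60 = 7; 58^7 ≡ 9 (mod 61).
Mod 19: 424 ≡ 6; by Fermat, exponent reduces to 67 mod 18 = 13; 6^13 ≡ 4 (mod 19).
Combine by CRT: x ≡ 9 (mod 61), x ≡ 4 (mod 19) ⇒ x ≡ 802 (mod 1159).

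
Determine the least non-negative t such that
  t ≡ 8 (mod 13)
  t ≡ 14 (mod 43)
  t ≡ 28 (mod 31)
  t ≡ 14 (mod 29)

234450

The moduli are pairwise coprime; N = 13·43·31·29 = 502541.
N/13 = 38657; 38657 ≡ 8 (mod 13); 8·5 ≡ 1, so inverse 5.
N/43 = 11687; 11687 ≡ 34 (mod 43); 34·19 ≡ 1, so inverse 19.
N/31 = 16211; 16211 ≡ 29 (mod 31); 29·15 ≡ 1, so inverse 15.
N/29 = 17329; 17329 ≡ 16 (mod 29); 16·20 ≡ 1, so inverse 20.
t ≡ 8·38657·5 + 14·11687·19 + 28·16211·15 + 14·17329·20 = 16315762.
16315762 mod 502541 = 234450.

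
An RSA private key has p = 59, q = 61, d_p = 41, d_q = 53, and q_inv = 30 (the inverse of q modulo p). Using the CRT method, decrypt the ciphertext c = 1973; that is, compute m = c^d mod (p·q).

883

m₁ = c^(d_p) mod p: c ≡ 26 (mod 59), and 26^41 mod 59 = 57.
m₂ = c^(d_q) mod q: c ≡ 21 (mod 61), and 21^53 mod 61 = 29.
h = q_inv·(m₁ − m₂) mod p = 30·(57 − 29) mod 59 = 14.
m = m₂ + h·q = 29 + 14·61 = 883.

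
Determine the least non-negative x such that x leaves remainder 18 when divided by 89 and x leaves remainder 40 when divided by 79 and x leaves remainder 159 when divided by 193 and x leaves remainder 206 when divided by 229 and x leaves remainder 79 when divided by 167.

7387424103

The moduli are pairwise coprime; N = 89·79·193·229·167 = 51895100869.
N/89 = 583091021; 583091021 ≡ 45 (mod 89); 45·2 ≡ 1, so inverse 2.
N/79 = 656900011; 656900011 ≡ 1 (mod 79), inverse 1.
N/193 = 268886533; 268886533 ≡ 91 (mod 193); 91·70 ≡ 1, so inverse 70.
N/229 = 226616161; 226616161 ≡ 51 (mod 229); 51·9 ≡ 1, so inverse 9.
N/167 = 310749107; 310749107 ≡ 16 (mod 167); 16·94 ≡ 1, so inverse 94.
x ≡ 18·583091021·2 + 40·656900011·1 + 159·268886533·70 + 206·226616161·9 + 79·310749107·94 = 5767743620562.
5767743620562 mod 51895100869 = 7387424103.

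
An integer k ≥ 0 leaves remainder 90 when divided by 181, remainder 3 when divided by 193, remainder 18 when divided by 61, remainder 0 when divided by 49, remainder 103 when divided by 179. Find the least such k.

1957079061

From k ≡ 90 (mod 181) write k = 90 + 181t. Substituting into k ≡ 3 (mod 193) gives 181t ≡ 106 (mod 193), and since 181⁻¹ ≡ 16 (mod 193), t ≡ 152. Hence k ≡ 90 + 181·152 = 27602 (mod 34933).
From k ≡ 27602 (mod 34933) write k = 27602 + 34933t. Substituting into k ≡ 18 (mod 61) gives 34933t ≡ 49 (mod 61), and since 41⁻¹ ≡ 3 (mod 61), t ≡ 25. Hence k ≡ 27602 + 34933·25 = 900927 (mod 2130913).
From k ≡ 900927 (mod 2130913) write k = 900927 + 2130913t. Substituting into k ≡ 0 (mod 49) gives 2130913t ≡ 36 (mod 49), and since 1⁻¹ ≡ 1 (mod 49), t ≡ 36. Hence k ≡ 900927 + 2130913·36 = 77613795 (mod 104414737).
From k ≡ 77613795 (mod 104414737) write k = 77613795 + 104414737t. Substituting into k ≡ 103 (mod 179) gives 104414737t ≡ 171 (mod 179), and since 99⁻¹ ≡ 132 (mod 179), t ≡ 18. Hence k ≡ 77613795 + 104414737·18 = 1957079061 (mod 18690237923).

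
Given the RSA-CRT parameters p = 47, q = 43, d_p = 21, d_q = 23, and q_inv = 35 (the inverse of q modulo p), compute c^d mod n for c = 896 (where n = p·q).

350

m₁ = c^(d_p) mod p: c ≡ 3 (mod 47), and 3^21 mod 47 = 21.
m₂ = c^(d_q) mod q: c ≡ 36 (mod 43), and 36^23 mod 43 = 6.
h = q_inv·(m₁ − m₂) mod p = 35·(21 − 6) mod 47 = 8.
m = m₂ + h·q = 6 + 8·43 = 350.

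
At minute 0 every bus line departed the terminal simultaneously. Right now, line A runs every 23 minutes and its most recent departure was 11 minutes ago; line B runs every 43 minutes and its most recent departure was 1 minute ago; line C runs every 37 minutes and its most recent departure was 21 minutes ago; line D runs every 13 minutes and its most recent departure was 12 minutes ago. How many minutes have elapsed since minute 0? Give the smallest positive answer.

From t ≡ 11 (mod 23) write t = 11 + 23s. Substituting into t ≡ 1 (mod 43) gives 23s ≡ 33 (mod 43), and since 23⁻¹ ≡ 15 (mod 43), s ≡ 22. Hence t ≡ 11 + 23·22 = 517 (mod 989).
From t ≡ 517 (mod 989) write t = 517 + 989s. Substituting into t ≡ 21 (mod 37) gives 989s ≡ 22 (mod 37), and since 27⁻¹ ≡ 11 (mod 37), s ≡ 20. Hence t ≡ 517 + 989·20 = 20297 (mod 36593).
From t ≡ 20297 (mod 36593) write t = 20297 + 36593s. Substituting into t ≡ 12 (mod 13) gives 36593s ≡ 8 (mod 13), and since 11⁻¹ ≡ 6 (mod 13), s ≡ 9. Hence t ≡ 20297 + 36593·9 = 349634 (mod 475709).

349634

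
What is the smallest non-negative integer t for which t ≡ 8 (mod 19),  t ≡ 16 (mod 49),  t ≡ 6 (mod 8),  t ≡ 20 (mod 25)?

The moduli are pairwise coprime; N = 19·49·8·25 = 186200.
N/19 = 9800; 9800 ≡ 15 (mod 19); 15·14 ≡ 1, so inverse 14.
N/49 = 3800; 3800 ≡ 27 (mod 49); 27·20 ≡ 1, so inverse 20.
N/8 = 23275; 23275 ≡ 3 (mod 8); 3·3 ≡ 1, so inverse 3.
N/25 = 7448; 7448 ≡ 23 (mod 25); 23·12 ≡ 1, so inverse 12.
t ≡ 8·9800·14 + 16·3800·20 + 6·23275·3 + 20·7448·12 = 4520070.
4520070 mod 186200 = 51270.

51270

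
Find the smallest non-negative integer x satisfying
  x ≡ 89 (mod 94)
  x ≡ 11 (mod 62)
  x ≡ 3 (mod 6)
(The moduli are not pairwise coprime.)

gcd(94, 62) = 2 and 2 | (11 − 89), so the pair is consistent; merging gives x ≡ 1499 (mod 2914), where 2914 = lcm(94, 62).
gcd(2914, 6) = 2 and 2 | (3 − 1499), so the pair is consistent; merging gives x ≡ 4413 (mod 8742), where 8742 = lcm(2914, 6).
The solution is unique modulo lcm(94, 62, 6) = 8742.

4413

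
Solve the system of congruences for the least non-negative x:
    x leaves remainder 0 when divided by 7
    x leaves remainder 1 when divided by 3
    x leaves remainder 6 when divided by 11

The moduli are pairwise coprime; N = 7·3·11 = 231.
N/7 = 33; 33 ≡ 5 (mod 7); 5·3 ≡ 1, so inverse 3.
N/3 = 77; 77 ≡ 2 (mod 3); 2·2 ≡ 1, so inverse 2.
N/11 = 21; 21 ≡ 10 (mod 11); 10·10 ≡ 1, so inverse 10.
x ≡ 0·33·3 + 1·77·2 + 6·21·10 = 1414.
1414 mod 231 = 28.

28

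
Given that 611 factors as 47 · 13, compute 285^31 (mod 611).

Mod 47: 285 ≡ 3; 3^31 ≡ 28 (mod 47).
Mod 13: 285 ≡ 12; by Fermat, exponent reduces to 31 mod 12 = 7; 12^7 ≡ 12 (mod 13).
Combine by CRT: x ≡ 28 (mod 47), x ≡ 12 (mod 13) ⇒ x ≡ 545 (mod 611).

545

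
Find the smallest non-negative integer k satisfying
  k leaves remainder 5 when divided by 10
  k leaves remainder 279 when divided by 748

1775

Combine the congruences pairwise.
gcd(10, 748) = 2 and 2 | (279 − 5), so the pair is consistent; merging gives k ≡ 1775 (mod 3740), where 3740 = lcm(10, 748).
The solution is unique modulo lcm(10, 748) = 3740.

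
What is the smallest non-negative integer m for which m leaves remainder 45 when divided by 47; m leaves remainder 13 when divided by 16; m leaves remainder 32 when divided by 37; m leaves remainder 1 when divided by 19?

168493

Combine the congruences pairwise.
From m ≡ 45 (mod 47) write m = 45 + 47t. Substituting into m ≡ 13 (mod 16) gives 47t ≡ 0 (mod 16), and since 15⁻¹ ≡ 15 (mod 16), t ≡ 0. Hence m ≡ 45 + 47·0 = 45 (mod 752).
From m ≡ 45 (mod 752) write m = 45 + 752t. Substituting into m ≡ 32 (mod 37) gives 752t ≡ 24 (mod 37), and since 12⁻¹ ≡ 34 (mod 37), t ≡ 2. Hence m ≡ 45 + 752·2 = 1549 (mod 27824).
From m ≡ 1549 (mod 27824) write m = 1549 + 27824t. Substituting into m ≡ 1 (mod 19) gives 27824t ≡ 10 (mod 19), and since 8⁻¹ ≡ 12 (mod 19), t ≡ 6. Hence m ≡ 1549 + 27824·6 = 168493 (mod 528656).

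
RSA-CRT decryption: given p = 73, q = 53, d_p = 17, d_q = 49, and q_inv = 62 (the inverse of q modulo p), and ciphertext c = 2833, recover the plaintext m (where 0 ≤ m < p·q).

1213

m₁ = c^(d_p) mod p: c ≡ 59 (mod 73), and 59^17 mod 73 = 45.
m₂ = c^(d_q) mod q: c ≡ 24 (mod 53), and 24^49 mod 53 = 47.
h = q_inv·(m₁ − m₂) mod p = 62·(45 − 47) mod 73 = 22.
m = m₂ + h·q = 47 + 22·53 = 1213.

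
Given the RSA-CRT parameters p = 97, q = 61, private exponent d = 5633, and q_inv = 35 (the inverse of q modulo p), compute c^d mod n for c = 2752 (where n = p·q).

d_p = d mod (p−1) = 5633 mod 96 = 65; d_q = d mod (q−1) = 53.
m₁ = c^(d_p) mod p: c ≡ 36 (mod 97), and 36^65 mod 97 = 62.
m₂ = c^(d_q) mod q: c ≡ 7 (mod 61), and 7^53 mod 61 = 44.
h = q_inv·(m₁ − m₂) mod p = 35·(62 − 44) mod 97 = 48.
m = m₂ + h·q = 44 + 48·61 = 2972.

2972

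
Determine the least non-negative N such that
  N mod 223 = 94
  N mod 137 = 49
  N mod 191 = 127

The moduli are pairwise coprime; M = 223·137·191 = 5835241.
M/223 = 26167; 26167 ≡ 76 (mod 223); 76·179 ≡ 1, so inverse 179.
M/137 = 42593; 42593 ≡ 123 (mod 137); 123·88 ≡ 1, so inverse 88.
M/191 = 30551; 30551 ≡ 182 (mod 191); 182·106 ≡ 1, so inverse 106.
N ≡ 94·26167·179 + 49·42593·88 + 127·30551·106 = 1035224520.
1035224520 mod 5835241 = 2386863.

2386863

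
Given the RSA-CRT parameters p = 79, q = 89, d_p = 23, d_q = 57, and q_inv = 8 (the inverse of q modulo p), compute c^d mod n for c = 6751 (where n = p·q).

909

m₁ = c^(d_p) mod p: c ≡ 36 (mod 79), and 36^23 mod 79 = 40.
m₂ = c^(d_q) mod q: c ≡ 76 (mod 89), and 76^57 mod 89 = 19.
h = q_inv·(m₁ − m₂) mod p = 8·(40 − 19) mod 79 = 10.
m = m₂ + h·q = 19 + 10·89 = 909.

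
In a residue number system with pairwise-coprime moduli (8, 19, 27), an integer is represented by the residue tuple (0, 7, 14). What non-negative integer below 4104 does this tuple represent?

824

From x ≡ 0 (mod 8) write x = 0 + 8t. Substituting into x ≡ 7 (mod 19) gives 8t ≡ 7 (mod 19), and since 8⁻¹ ≡ 12 (mod 19), t ≡ 8. Hence x ≡ 0 + 8·8 = 64 (mod 152).
From x ≡ 64 (mod 152) write x = 64 + 152t. Substituting into x ≡ 14 (mod 27) gives 152t ≡ 4 (mod 27), and since 17⁻¹ ≡ 8 (mod 27), t ≡ 5. Hence x ≡ 64 + 152·5 = 824 (mod 4104).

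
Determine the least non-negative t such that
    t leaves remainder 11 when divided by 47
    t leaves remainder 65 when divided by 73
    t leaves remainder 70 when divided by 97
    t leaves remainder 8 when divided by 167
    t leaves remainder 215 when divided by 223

Combine the congruences pairwise.
From t ≡ 11 (mod 47) write t = 11 + 47s. Substituting into t ≡ 65 (mod 73) gives 47s ≡ 54 (mod 73), and since 47⁻¹ ≡ 14 (mod 73), s ≡ 26. Hence t ≡ 11 + 47·26 = 1233 (mod 3431).
From t ≡ 1233 (mod 3431) write t = 1233 + 3431s. Substituting into t ≡ 70 (mod 97) gives 3431s ≡ 1 (mod 97), and since 36⁻¹ ≡ 62 (mod 97), s ≡ 62. Hence t ≡ 1233 + 3431·62 = 213955 (mod 332807).
From t ≡ 213955 (mod 332807) write t = 213955 + 332807s. Substituting into t ≡ 8 (mod 167) gives 332807s ≡ 147 (mod 167), and since 143⁻¹ ≡ 160 (mod 167), s ≡ 140. Hence t ≡ 213955 + 332807·140 = 46806935 (mod 55578769).
From t ≡ 46806935 (mod 55578769) write t = 46806935 + 55578769s. Substituting into t ≡ 215 (mod 223) gives 55578769s ≡ 88 (mod 223), and since 33⁻¹ ≡ 196 (mod 223), s ≡ 77. Hence t ≡ 46806935 + 55578769·77 = 4326372148 (mod 12394065487).

4326372148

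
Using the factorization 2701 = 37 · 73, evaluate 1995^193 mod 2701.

Mod 37: 1995 ≡ 34; by Fermat, exponent reduces to 193 mod 36 = 13; 34^13 ≡ 7 (mod 37).
Mod 73: 1995 ≡ 24; by Fermat, exponent reduces to 193 mod 72 = 49; 24^49 ≡ 24 (mod 73).
Combine by CRT: x ≡ 7 (mod 37), x ≡ 24 (mod 73) ⇒ x ≡ 1265 (mod 2701).

1265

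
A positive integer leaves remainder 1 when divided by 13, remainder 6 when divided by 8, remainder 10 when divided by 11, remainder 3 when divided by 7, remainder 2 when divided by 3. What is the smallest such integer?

Combine the congruences pairwise.
From x ≡ 1 (mod 13) write x = 1 + 13t. Substituting into x ≡ 6 (mod 8) gives 13t ≡ 5 (mod 8), and since 5⁻¹ ≡ 5 (mod 8), t ≡ 1. Hence x ≡ 1 + 13·1 = 14 (mod 104).
From x ≡ 14 (mod 104) write x = 14 + 104t. Substituting into x ≡ 10 (mod 11) gives 104t ≡ 7 (mod 11), and since 5⁻¹ ≡ 9 (mod 11), t ≡ 8. Hence x ≡ 14 + 104·8 = 846 (mod 1144).
From x ≡ 846 (mod 1144) write x = 846 + 1144t. Substituting into x ≡ 3 (mod 7) gives 1144t ≡ 4 (mod 7), and since 3⁻¹ ≡ 5 (mod 7), t ≡ 6. Hence x ≡ 846 + 1144·6 = 7710 (mod 8008).
From x ≡ 7710 (mod 8008) write x = 7710 + 8008t. Substituting into x ≡ 2 (mod 3) gives 8008t ≡ 2 (mod 3), and since 1⁻¹ ≡ 1 (mod 3), t ≡ 2. Hence x ≡ 7710 + 8008·2 = 23726 (mod 24024).

23726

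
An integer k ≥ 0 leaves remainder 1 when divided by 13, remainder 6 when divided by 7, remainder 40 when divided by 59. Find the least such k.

From k ≡ 1 (mod 13) write k = 1 + 13t. Substituting into k ≡ 6 (mod 7) gives 13t ≡ 5 (mod 7), and since 6⁻¹ ≡ 6 (mod 7), t ≡ 2. Hence k ≡ 1 + 13·2 = 27 (mod 91).
From k ≡ 27 (mod 91) write k = 27 + 91t. Substituting into k ≡ 40 (mod 59) gives 91t ≡ 13 (mod 59), and since 32⁻¹ ≡ 24 (mod 59), t ≡ 17. Hence k ≡ 27 + 91·17 = 1574 (mod 5369).

1574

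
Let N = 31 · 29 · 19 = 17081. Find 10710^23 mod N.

Mod 31: 10710 ≡ 15; 15^23 ≡ 27 (mod 31).
Mod 29: 10710 ≡ 9; 9^23 ≡ 6 (mod 29).
Mod 19: 10710 ≡ 13; by Fermat, exponent reduces to 23 mod 18 = 5; 13^5 ≡ 14 (mod 19).
Combine by CRT: x ≡ 27 (mod 31), x ≡ 6 (mod 29), x ≡ 14 (mod 19) ⇒ x ≡ 10939 (mod 17081).

10939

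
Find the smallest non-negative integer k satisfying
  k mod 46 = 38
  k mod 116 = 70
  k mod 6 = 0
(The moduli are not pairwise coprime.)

gcd(46, 116) = 2 and 2 | (70 − 38), so the pair is consistent; merging gives k ≡ 1694 (mod 2668), where 2668 = lcm(46, 116).
gcd(2668, 6) = 2 and 2 | (0 − 1694), so the pair is consistent; merging gives k ≡ 4362 (mod 8004), where 8004 = lcm(2668, 6).
The solution is unique modulo lcm(46, 116, 6) = 8004.

4362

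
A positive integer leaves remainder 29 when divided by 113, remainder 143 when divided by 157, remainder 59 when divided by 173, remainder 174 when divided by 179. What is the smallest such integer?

Combine the congruences pairwise.
From N ≡ 29 (mod 113) write N = 29 + 113t. Substituting into N ≡ 143 (mod 157) gives 113t ≡ 114 (mod 157), and since 113⁻¹ ≡ 132 (mod 157), t ≡ 133. Hence N ≡ 29 + 113·133 = 15058 (mod 17741).
From N ≡ 15058 (mod 17741) write N = 15058 + 17741t. Substituting into N ≡ 59 (mod 173) gives 17741t ≡ 52 (mod 173), and since 95⁻¹ ≡ 51 (mod 173), t ≡ 57. Hence N ≡ 15058 + 17741·57 = 1026295 (mod 3069193).
From N ≡ 1026295 (mod 3069193) write N = 1026295 + 3069193t. Substituting into N ≡ 174 (mod 179) gives 3069193t ≡ 86 (mod 179), and since 59⁻¹ ≡ 88 (mod 179), t ≡ 50. Hence N ≡ 1026295 + 3069193·50 = 154485945 (mod 549385547).

154485945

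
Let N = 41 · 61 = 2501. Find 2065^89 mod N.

393

Mod 41: 2065 ≡ 15; by Fermat, exponent reduces to 89 mod 40 = 9; 15^9 ≡ 24 (mod 41).
Mod 61: 2065 ≡ 52; by Fermat, exponent reduces to 89 mod 60 = 29; 52^29 ≡ 27 (mod 61).
Combine by CRT: x ≡ 24 (mod 41), x ≡ 27 (mod 61) ⇒ x ≡ 393 (mod 2501).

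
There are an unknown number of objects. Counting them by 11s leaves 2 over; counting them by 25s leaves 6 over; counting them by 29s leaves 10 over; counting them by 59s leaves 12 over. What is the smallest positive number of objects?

The moduli are pairwise coprime; M = 11·25·29·59 = 470525.
M/11 = 42775; 42775 ≡ 7 (mod 11); 7·8 ≡ 1, so inverse 8.
M/25 = 18821; 18821 ≡ 21 (mod 25); 21·6 ≡ 1, so inverse 6.
M/29 = 16225; 16225 ≡ 14 (mod 29); 14·27 ≡ 1, so inverse 27.
M/59 = 7975; 7975 ≡ 10 (mod 59); 10·6 ≡ 1, so inverse 6.
N ≡ 2·42775·8 + 6·18821·6 + 10·16225·27 + 12·7975·6 = 6316906.
6316906 mod 470525 = 200081.

200081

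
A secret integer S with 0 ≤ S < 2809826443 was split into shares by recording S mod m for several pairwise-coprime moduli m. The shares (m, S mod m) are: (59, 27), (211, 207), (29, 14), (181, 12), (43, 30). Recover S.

553138184

The moduli are pairwise coprime; N = 59·211·29·181·43 = 2809826443.
N/59 = 47624177; 47624177 ≡ 26 (mod 59); 26·25 ≡ 1, so inverse 25.
N/211 = 13316713; 13316713 ≡ 81 (mod 211); 81·99 ≡ 1, so inverse 99.
N/29 = 96890567; 96890567 ≡ 1 (mod 29), inverse 1.
N/181 = 15523903; 15523903 ≡ 76 (mod 181); 76·131 ≡ 1, so inverse 131.
N/43 = 65344801; 65344801 ≡ 23 (mod 43); 23·15 ≡ 1, so inverse 15.
S ≡ 27·47624177·25 + 207·13316713·99 + 14·96890567·1 + 12·15523903·131 + 30·65344801·15 = 360210922888.
360210922888 mod 2809826443 = 553138184.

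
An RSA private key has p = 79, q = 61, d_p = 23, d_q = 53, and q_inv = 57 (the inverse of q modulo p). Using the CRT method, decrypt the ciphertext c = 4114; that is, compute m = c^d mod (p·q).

3274

m₁ = c^(d_p) mod p: c ≡ 6 (mod 79), and 6^23 mod 79 = 35.
m₂ = c^(d_q) mod q: c ≡ 27 (mod 61), and 27^53 mod 61 = 41.
h = q_inv·(m₁ − m₂) mod p = 57·(35 − 41) mod 79 = 53.
m = m₂ + h·q = 41 + 53·61 = 3274.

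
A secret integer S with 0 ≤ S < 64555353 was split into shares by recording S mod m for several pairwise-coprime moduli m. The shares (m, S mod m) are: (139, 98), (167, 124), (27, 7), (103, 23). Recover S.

Combine the congruences pairwise.
From S ≡ 98 (mod 139) write S = 98 + 139t. Substituting into S ≡ 124 (mod 167) gives 139t ≡ 26 (mod 167), and since 139⁻¹ ≡ 161 (mod 167), t ≡ 11. Hence S ≡ 98 + 139·11 = 1627 (mod 23213).
From S ≡ 1627 (mod 23213) write S = 1627 + 23213t. Substituting into S ≡ 7 (mod 27) gives 23213t ≡ 0 (mod 27), and since 20⁻¹ ≡ 23 (mod 27), t ≡ 0. Hence S ≡ 1627 + 23213·0 = 1627 (mod 626751).
From S ≡ 1627 (mod 626751) write S = 1627 + 626751t. Substituting into S ≡ 23 (mod 103) gives 626751t ≡ 44 (mod 103), and since 99⁻¹ ≡ 77 (mod 103), t ≡ 92. Hence S ≡ 1627 + 626751·92 = 57662719 (mod 64555353).

57662719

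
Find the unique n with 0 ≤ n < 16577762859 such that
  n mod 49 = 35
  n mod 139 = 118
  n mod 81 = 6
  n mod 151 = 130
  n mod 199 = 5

From n ≡ 35 (mod 49) write n = 35 + 49t. Substituting into n ≡ 118 (mod 139) gives 49t ≡ 83 (mod 139), and since 49⁻¹ ≡ 122 (mod 139), t ≡ 118. Hence n ≡ 35 + 49·118 = 5817 (mod 6811).
From n ≡ 5817 (mod 6811) write n = 5817 + 6811t. Substituting into n ≡ 6 (mod 81) gives 6811t ≡ 21 (mod 81), and since 7⁻¹ ≡ 58 (mod 81), t ≡ 3. Hence n ≡ 5817 + 6811·3 = 26250 (mod 551691).
From n ≡ 26250 (mod 551691) write n = 26250 + 551691t. Substituting into n ≡ 130 (mod 151) gives 551691t ≡ 3 (mod 151), and since 88⁻¹ ≡ 139 (mod 151), t ≡ 115. Hence n ≡ 26250 + 551691·115 = 63470715 (mod 83305341).
From n ≡ 63470715 (mod 83305341) write n = 63470715 + 83305341t. Substituting into n ≡ 5 (mod 199) gives 83305341t ≡ 141 (mod 199), and since 160⁻¹ ≡ 51 (mod 199), t ≡ 27. Hence n ≡ 63470715 + 83305341·27 = 2312714922 (mod 16577762859).

2312714922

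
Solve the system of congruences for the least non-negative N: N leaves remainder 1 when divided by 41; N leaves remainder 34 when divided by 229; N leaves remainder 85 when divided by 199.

1308311

From N ≡ 1 (mod 41) write N = 1 + 41t. Substituting into N ≡ 34 (mod 229) gives 41t ≡ 33 (mod 229), and since 41⁻¹ ≡ 162 (mod 229), t ≡ 79. Hence N ≡ 1 + 41·79 = 3240 (mod 9389).
From N ≡ 3240 (mod 9389) write N = 3240 + 9389t. Substituting into N ≡ 85 (mod 199) gives 9389t ≡ 29 (mod 199), and since 36⁻¹ ≡ 94 (mod 199), t ≡ 139. Hence N ≡ 3240 + 9389·139 = 1308311 (mod 1868411).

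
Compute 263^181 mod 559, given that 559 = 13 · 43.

549

Mod 13: 263 ≡ 3; by Fermat, exponent reduces to 181 mod 12 = 1; 3^1 ≡ 3 (mod 13).
Mod 43: 263 ≡ 5; by Fermat, exponent reduces to 181 mod 42 = 13; 5^13 ≡ 33 (mod 43).
Combine by CRT: x ≡ 3 (mod 13), x ≡ 33 (mod 43) ⇒ x ≡ 549 (mod 559).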